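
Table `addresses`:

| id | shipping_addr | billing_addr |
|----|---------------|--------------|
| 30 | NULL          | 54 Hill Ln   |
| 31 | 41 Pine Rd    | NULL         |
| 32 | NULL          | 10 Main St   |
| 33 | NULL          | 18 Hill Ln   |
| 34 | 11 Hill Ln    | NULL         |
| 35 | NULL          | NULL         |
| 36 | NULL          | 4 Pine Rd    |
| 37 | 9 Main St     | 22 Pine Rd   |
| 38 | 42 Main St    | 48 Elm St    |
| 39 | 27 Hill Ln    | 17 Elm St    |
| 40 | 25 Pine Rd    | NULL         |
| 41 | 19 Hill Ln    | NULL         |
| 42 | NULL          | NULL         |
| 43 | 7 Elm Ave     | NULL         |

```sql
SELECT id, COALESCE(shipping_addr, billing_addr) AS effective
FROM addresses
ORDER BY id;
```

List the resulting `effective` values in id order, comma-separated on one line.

id=30: shipping_addr=NULL, billing_addr=54 Hill Ln → 54 Hill Ln
id=31: shipping_addr=41 Pine Rd → 41 Pine Rd
id=32: shipping_addr=NULL, billing_addr=10 Main St → 10 Main St
id=33: shipping_addr=NULL, billing_addr=18 Hill Ln → 18 Hill Ln
id=34: shipping_addr=11 Hill Ln → 11 Hill Ln
id=35: shipping_addr=NULL, billing_addr=NULL (all NULL) → NULL
id=36: shipping_addr=NULL, billing_addr=4 Pine Rd → 4 Pine Rd
id=37: shipping_addr=9 Main St → 9 Main St
id=38: shipping_addr=42 Main St → 42 Main St
id=39: shipping_addr=27 Hill Ln → 27 Hill Ln
id=40: shipping_addr=25 Pine Rd → 25 Pine Rd
id=41: shipping_addr=19 Hill Ln → 19 Hill Ln
id=42: shipping_addr=NULL, billing_addr=NULL (all NULL) → NULL
id=43: shipping_addr=7 Elm Ave → 7 Elm Ave

54 Hill Ln, 41 Pine Rd, 10 Main St, 18 Hill Ln, 11 Hill Ln, NULL, 4 Pine Rd, 9 Main St, 42 Main St, 27 Hill Ln, 25 Pine Rd, 19 Hill Ln, NULL, 7 Elm Ave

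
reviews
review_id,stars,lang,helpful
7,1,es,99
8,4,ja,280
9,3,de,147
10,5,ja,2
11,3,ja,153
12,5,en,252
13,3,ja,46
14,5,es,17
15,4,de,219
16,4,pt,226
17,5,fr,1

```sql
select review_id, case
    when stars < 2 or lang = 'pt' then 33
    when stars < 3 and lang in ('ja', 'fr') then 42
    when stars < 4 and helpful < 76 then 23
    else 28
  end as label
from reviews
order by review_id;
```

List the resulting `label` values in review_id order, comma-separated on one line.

33, 28, 28, 28, 28, 28, 23, 28, 28, 33, 28

review_id=7: stars < 2 or lang = 'pt' → 33
review_id=8: ELSE → 28
review_id=9: ELSE → 28
review_id=10: ELSE → 28
review_id=11: ELSE → 28
review_id=12: ELSE → 28
review_id=13: stars < 4 and helpful < 76 → 23
review_id=14: ELSE → 28
review_id=15: ELSE → 28
review_id=16: stars < 2 or lang = 'pt' → 33
review_id=17: ELSE → 28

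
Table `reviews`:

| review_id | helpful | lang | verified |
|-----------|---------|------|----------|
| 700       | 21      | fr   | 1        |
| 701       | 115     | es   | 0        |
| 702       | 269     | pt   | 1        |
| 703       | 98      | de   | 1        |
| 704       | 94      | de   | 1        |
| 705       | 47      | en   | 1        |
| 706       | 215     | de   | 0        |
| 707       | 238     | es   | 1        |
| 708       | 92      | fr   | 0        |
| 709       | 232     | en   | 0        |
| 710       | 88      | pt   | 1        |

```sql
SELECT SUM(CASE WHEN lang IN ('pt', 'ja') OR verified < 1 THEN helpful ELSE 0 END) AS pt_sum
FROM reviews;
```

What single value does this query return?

1011

review_id=700: ✗
review_id=701: ✓ → 115
review_id=702: ✓ → 269
review_id=703: ✗
review_id=704: ✗
review_id=705: ✗
review_id=706: ✓ → 215
review_id=707: ✗
review_id=708: ✓ → 92
review_id=709: ✓ → 232
review_id=710: ✓ → 88
pt_sum = 115 + 269 + 215 + 92 + 232 + 88 = 1011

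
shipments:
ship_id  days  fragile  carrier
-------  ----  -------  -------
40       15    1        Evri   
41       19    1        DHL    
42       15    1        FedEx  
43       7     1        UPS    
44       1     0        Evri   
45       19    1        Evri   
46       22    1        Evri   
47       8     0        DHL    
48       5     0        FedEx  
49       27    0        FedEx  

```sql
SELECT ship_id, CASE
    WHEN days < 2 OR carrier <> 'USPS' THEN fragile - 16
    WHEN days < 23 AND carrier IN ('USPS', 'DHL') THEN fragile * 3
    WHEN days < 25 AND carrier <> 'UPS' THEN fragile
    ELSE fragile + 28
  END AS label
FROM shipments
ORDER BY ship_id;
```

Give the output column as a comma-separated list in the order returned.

ship_id=40: days < 2 OR carrier <> 'USPS' → -15
ship_id=41: days < 2 OR carrier <> 'USPS' → -15
ship_id=42: days < 2 OR carrier <> 'USPS' → -15
ship_id=43: days < 2 OR carrier <> 'USPS' → -15
ship_id=44: days < 2 OR carrier <> 'USPS' → -16
ship_id=45: days < 2 OR carrier <> 'USPS' → -15
ship_id=46: days < 2 OR carrier <> 'USPS' → -15
ship_id=47: days < 2 OR carrier <> 'USPS' → -16
ship_id=48: days < 2 OR carrier <> 'USPS' → -16
ship_id=49: days < 2 OR carrier <> 'USPS' → -16

-15, -15, -15, -15, -16, -15, -15, -16, -16, -16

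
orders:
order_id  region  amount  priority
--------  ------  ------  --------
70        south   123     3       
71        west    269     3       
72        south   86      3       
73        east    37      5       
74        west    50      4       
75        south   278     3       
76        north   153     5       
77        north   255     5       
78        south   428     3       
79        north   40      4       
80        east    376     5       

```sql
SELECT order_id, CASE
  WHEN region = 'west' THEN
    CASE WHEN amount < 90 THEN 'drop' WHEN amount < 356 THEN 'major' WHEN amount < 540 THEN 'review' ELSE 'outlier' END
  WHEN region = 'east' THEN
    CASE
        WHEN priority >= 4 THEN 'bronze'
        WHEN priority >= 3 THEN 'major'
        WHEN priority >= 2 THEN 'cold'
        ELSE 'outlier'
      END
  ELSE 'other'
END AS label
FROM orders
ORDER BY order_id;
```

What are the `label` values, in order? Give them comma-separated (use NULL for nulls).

order_id=70: region='south' → outer ELSE → other
order_id=71: region='west' → inner[amount < 356] → major
order_id=72: region='south' → outer ELSE → other
order_id=73: region='east' → inner[priority >= 4] → bronze
order_id=74: region='west' → inner[amount < 90] → drop
order_id=75: region='south' → outer ELSE → other
order_id=76: region='north' → outer ELSE → other
order_id=77: region='north' → outer ELSE → other
order_id=78: region='south' → outer ELSE → other
order_id=79: region='north' → outer ELSE → other
order_id=80: region='east' → inner[priority >= 4] → bronze

other, major, other, bronze, drop, other, other, other, other, other, bronze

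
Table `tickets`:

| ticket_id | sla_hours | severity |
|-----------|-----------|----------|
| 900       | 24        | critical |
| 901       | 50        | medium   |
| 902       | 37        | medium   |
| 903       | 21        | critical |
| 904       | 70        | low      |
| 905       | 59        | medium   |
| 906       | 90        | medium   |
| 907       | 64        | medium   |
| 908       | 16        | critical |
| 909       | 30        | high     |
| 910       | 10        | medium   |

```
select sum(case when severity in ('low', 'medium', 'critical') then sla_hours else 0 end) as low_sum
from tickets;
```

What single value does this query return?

ticket_id=900: ✓ → 24
ticket_id=901: ✓ → 50
ticket_id=902: ✓ → 37
ticket_id=903: ✓ → 21
ticket_id=904: ✓ → 70
ticket_id=905: ✓ → 59
ticket_id=906: ✓ → 90
ticket_id=907: ✓ → 64
ticket_id=908: ✓ → 16
ticket_id=909: ✗
ticket_id=910: ✓ → 10
low_sum = 24 + 50 + 37 + 21 + 70 + 59 + 90 + 64 + 16 + 10 = 441

441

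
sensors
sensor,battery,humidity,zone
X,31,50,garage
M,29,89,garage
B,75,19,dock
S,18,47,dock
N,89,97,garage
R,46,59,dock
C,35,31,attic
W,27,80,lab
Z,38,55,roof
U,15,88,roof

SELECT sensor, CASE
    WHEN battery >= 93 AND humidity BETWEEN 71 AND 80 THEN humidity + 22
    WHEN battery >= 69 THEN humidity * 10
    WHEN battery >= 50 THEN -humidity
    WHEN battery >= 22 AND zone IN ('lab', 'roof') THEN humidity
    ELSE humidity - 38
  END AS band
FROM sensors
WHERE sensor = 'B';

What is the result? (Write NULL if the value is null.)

sensor = B: battery=75, humidity=19, zone=dock.
battery >= 93 AND humidity BETWEEN 71 AND 80 → false
battery >= 69 → true → 190

190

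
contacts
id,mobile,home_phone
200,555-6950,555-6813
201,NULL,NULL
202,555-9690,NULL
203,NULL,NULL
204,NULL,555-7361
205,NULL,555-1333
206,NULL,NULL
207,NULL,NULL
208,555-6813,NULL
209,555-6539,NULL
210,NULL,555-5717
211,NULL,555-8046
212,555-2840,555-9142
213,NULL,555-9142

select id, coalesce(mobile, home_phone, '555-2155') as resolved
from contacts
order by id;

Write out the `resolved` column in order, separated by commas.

id=200: mobile=555-6950 → 555-6950
id=201: mobile=NULL, home_phone=NULL, → literal 555-2155 → 555-2155
id=202: mobile=555-9690 → 555-9690
id=203: mobile=NULL, home_phone=NULL, → literal 555-2155 → 555-2155
id=204: mobile=NULL, home_phone=555-7361 → 555-7361
id=205: mobile=NULL, home_phone=555-1333 → 555-1333
id=206: mobile=NULL, home_phone=NULL, → literal 555-2155 → 555-2155
id=207: mobile=NULL, home_phone=NULL, → literal 555-2155 → 555-2155
id=208: mobile=555-6813 → 555-6813
id=209: mobile=555-6539 → 555-6539
id=210: mobile=NULL, home_phone=555-5717 → 555-5717
id=211: mobile=NULL, home_phone=555-8046 → 555-8046
id=212: mobile=555-2840 → 555-2840
id=213: mobile=NULL, home_phone=555-9142 → 555-9142

555-6950, 555-2155, 555-9690, 555-2155, 555-7361, 555-1333, 555-2155, 555-2155, 555-6813, 555-6539, 555-5717, 555-8046, 555-2840, 555-9142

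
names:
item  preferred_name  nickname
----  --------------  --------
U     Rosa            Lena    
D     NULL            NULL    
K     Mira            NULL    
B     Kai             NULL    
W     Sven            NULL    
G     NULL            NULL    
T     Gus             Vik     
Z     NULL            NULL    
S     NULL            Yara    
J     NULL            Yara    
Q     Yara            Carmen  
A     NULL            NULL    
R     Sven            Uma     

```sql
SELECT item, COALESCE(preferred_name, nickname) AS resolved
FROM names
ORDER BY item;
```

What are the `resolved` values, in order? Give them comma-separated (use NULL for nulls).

NULL, Kai, NULL, NULL, Yara, Mira, Yara, Sven, Yara, Gus, Rosa, Sven, NULL

item=A: preferred_name=NULL, nickname=NULL (all NULL) → NULL
item=B: preferred_name=Kai → Kai
item=D: preferred_name=NULL, nickname=NULL (all NULL) → NULL
item=G: preferred_name=NULL, nickname=NULL (all NULL) → NULL
item=J: preferred_name=NULL, nickname=Yara → Yara
item=K: preferred_name=Mira → Mira
item=Q: preferred_name=Yara → Yara
item=R: preferred_name=Sven → Sven
item=S: preferred_name=NULL, nickname=Yara → Yara
item=T: preferred_name=Gus → Gus
item=U: preferred_name=Rosa → Rosa
item=W: preferred_name=Sven → Sven
item=Z: preferred_name=NULL, nickname=NULL (all NULL) → NULL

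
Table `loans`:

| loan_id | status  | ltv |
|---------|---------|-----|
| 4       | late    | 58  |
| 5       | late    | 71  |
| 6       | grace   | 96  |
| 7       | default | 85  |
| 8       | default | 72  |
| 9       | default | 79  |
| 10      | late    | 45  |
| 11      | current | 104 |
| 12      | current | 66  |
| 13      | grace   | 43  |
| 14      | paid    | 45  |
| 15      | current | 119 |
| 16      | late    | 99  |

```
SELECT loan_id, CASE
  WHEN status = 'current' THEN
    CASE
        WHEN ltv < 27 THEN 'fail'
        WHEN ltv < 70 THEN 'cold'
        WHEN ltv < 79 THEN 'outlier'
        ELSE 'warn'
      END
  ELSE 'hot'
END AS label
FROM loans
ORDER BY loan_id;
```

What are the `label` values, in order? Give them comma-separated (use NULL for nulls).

hot, hot, hot, hot, hot, hot, hot, warn, cold, hot, hot, warn, hot

loan_id=4: status='late' → outer ELSE → hot
loan_id=5: status='late' → outer ELSE → hot
loan_id=6: status='grace' → outer ELSE → hot
loan_id=7: status='default' → outer ELSE → hot
loan_id=8: status='default' → outer ELSE → hot
loan_id=9: status='default' → outer ELSE → hot
loan_id=10: status='late' → outer ELSE → hot
loan_id=11: status='current' → inner[ELSE] → warn
loan_id=12: status='current' → inner[ltv < 70] → cold
loan_id=13: status='grace' → outer ELSE → hot
loan_id=14: status='paid' → outer ELSE → hot
loan_id=15: status='current' → inner[ELSE] → warn
loan_id=16: status='late' → outer ELSE → hot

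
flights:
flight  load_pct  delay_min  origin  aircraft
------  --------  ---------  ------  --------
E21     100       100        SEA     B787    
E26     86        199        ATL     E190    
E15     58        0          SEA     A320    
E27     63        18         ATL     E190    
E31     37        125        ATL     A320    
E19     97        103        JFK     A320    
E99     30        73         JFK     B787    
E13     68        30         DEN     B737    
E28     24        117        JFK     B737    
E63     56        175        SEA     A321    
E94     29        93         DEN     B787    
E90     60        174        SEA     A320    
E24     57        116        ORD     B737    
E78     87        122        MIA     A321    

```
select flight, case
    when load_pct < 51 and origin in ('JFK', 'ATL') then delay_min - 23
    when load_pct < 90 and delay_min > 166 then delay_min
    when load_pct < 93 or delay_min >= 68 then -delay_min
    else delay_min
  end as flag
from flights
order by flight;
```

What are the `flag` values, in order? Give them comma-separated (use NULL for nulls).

flight=E13: load_pct < 93 or delay_min >= 68 → -30
flight=E15: load_pct < 93 or delay_min >= 68 → 0
flight=E19: load_pct < 93 or delay_min >= 68 → -103
flight=E21: load_pct < 93 or delay_min >= 68 → -100
flight=E24: load_pct < 93 or delay_min >= 68 → -116
flight=E26: load_pct < 90 and delay_min > 166 → 199
flight=E27: load_pct < 93 or delay_min >= 68 → -18
flight=E28: load_pct < 51 and origin in ('JFK', 'ATL') → 94
flight=E31: load_pct < 51 and origin in ('JFK', 'ATL') → 102
flight=E63: load_pct < 90 and delay_min > 166 → 175
flight=E78: load_pct < 93 or delay_min >= 68 → -122
flight=E90: load_pct < 90 and delay_min > 166 → 174
flight=E94: load_pct < 93 or delay_min >= 68 → -93
flight=E99: load_pct < 51 and origin in ('JFK', 'ATL') → 50

-30, 0, -103, -100, -116, 199, -18, 94, 102, 175, -122, 174, -93, 50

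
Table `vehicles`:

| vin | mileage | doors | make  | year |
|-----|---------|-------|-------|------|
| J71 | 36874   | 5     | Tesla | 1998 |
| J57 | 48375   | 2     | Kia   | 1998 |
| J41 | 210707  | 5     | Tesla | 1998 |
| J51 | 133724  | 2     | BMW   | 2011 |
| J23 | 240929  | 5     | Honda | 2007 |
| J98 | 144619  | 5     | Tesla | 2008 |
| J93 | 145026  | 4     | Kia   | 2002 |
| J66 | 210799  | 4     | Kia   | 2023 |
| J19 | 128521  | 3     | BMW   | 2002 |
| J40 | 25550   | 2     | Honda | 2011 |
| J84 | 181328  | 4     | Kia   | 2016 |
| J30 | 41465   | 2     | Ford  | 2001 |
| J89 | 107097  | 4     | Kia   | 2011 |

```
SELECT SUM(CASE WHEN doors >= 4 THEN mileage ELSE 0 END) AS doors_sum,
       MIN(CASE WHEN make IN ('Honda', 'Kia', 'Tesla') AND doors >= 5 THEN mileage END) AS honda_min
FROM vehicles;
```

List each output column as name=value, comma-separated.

doors_sum=1277379, honda_min=36874

[doors_sum: doors >= 4]
vin=J71: ✓ → 36874
vin=J57: ✗
vin=J41: ✓ → 210707
vin=J51: ✗
vin=J23: ✓ → 240929
vin=J98: ✓ → 144619
vin=J93: ✓ → 145026
vin=J66: ✓ → 210799
vin=J19: ✗
vin=J40: ✗
vin=J84: ✓ → 181328
vin=J30: ✗
vin=J89: ✓ → 107097
doors_sum = 36874 + 210707 + 240929 + 144619 + 145026 + 210799 + 181328 + 107097 = 1277379
—
[honda_min: make IN ('Honda', 'Kia', 'Tesla') AND doors >= 5]
vin=J71: ✓ → 36874
vin=J57: ✗
vin=J41: ✓ → 210707
vin=J51: ✗
vin=J23: ✓ → 240929
vin=J98: ✓ → 144619
vin=J93: ✗
vin=J66: ✗
vin=J19: ✗
vin=J40: ✗
vin=J84: ✗
vin=J30: ✗
vin=J89: ✗
honda_min = MIN(36874, 210707, 240929, 144619) = 36874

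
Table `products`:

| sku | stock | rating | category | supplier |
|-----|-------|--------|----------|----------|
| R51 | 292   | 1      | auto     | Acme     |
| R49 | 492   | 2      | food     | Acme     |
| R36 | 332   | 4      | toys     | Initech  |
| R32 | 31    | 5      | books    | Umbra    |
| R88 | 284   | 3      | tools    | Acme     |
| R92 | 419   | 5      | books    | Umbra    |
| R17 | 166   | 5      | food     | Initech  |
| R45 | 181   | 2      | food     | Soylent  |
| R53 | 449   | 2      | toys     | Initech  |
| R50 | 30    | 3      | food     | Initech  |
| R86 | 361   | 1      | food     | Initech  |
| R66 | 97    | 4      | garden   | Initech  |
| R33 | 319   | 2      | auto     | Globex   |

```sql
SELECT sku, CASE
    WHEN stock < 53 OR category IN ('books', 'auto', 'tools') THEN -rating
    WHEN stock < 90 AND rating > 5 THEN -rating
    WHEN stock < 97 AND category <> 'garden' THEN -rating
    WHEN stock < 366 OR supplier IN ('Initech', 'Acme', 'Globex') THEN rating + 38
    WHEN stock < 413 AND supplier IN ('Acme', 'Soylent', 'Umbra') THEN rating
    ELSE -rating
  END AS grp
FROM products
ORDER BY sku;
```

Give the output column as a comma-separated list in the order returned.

sku=R17: stock < 366 OR supplier IN ('Initech', 'Acme', 'Globex') → 43
sku=R32: stock < 53 OR category IN ('books', 'auto', 'tools') → -5
sku=R33: stock < 53 OR category IN ('books', 'auto', 'tools') → -2
sku=R36: stock < 366 OR supplier IN ('Initech', 'Acme', 'Globex') → 42
sku=R45: stock < 366 OR supplier IN ('Initech', 'Acme', 'Globex') → 40
sku=R49: stock < 366 OR supplier IN ('Initech', 'Acme', 'Globex') → 40
sku=R50: stock < 53 OR category IN ('books', 'auto', 'tools') → -3
sku=R51: stock < 53 OR category IN ('books', 'auto', 'tools') → -1
sku=R53: stock < 366 OR supplier IN ('Initech', 'Acme', 'Globex') → 40
sku=R66: stock < 366 OR supplier IN ('Initech', 'Acme', 'Globex') → 42
sku=R86: stock < 366 OR supplier IN ('Initech', 'Acme', 'Globex') → 39
sku=R88: stock < 53 OR category IN ('books', 'auto', 'tools') → -3
sku=R92: stock < 53 OR category IN ('books', 'auto', 'tools') → -5

43, -5, -2, 42, 40, 40, -3, -1, 40, 42, 39, -3, -5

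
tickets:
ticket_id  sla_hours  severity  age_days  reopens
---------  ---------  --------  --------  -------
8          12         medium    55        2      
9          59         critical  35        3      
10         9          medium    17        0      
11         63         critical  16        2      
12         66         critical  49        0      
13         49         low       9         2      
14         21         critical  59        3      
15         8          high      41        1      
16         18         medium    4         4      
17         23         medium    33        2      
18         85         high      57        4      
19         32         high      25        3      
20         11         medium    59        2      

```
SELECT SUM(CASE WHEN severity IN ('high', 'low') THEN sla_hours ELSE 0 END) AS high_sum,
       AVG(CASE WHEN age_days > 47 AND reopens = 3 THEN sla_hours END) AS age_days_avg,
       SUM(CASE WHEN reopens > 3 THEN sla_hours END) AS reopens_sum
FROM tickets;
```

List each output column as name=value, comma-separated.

high_sum=174, age_days_avg=21, reopens_sum=103

[high_sum: severity IN ('high', 'low')]
ticket_id=8: ✗
ticket_id=9: ✗
ticket_id=10: ✗
ticket_id=11: ✗
ticket_id=12: ✗
ticket_id=13: ✓ → 49
ticket_id=14: ✗
ticket_id=15: ✓ → 8
ticket_id=16: ✗
ticket_id=17: ✗
ticket_id=18: ✓ → 85
ticket_id=19: ✓ → 32
ticket_id=20: ✗
high_sum = 49 + 8 + 85 + 32 = 174
—
[age_days_avg: age_days > 47 AND reopens = 3]
ticket_id=8: ✗
ticket_id=9: ✗
ticket_id=10: ✗
ticket_id=11: ✗
ticket_id=12: ✗
ticket_id=13: ✗
ticket_id=14: ✓ → 21
ticket_id=15: ✗
ticket_id=16: ✗
ticket_id=17: ✗
ticket_id=18: ✗
ticket_id=19: ✗
ticket_id=20: ✗
age_days_avg = 21
—
[reopens_sum: reopens > 3]
ticket_id=8: ✗
ticket_id=9: ✗
ticket_id=10: ✗
ticket_id=11: ✗
ticket_id=12: ✗
ticket_id=13: ✗
ticket_id=14: ✗
ticket_id=15: ✗
ticket_id=16: ✓ → 18
ticket_id=17: ✗
ticket_id=18: ✓ → 85
ticket_id=19: ✗
ticket_id=20: ✗
reopens_sum = 18 + 85 = 103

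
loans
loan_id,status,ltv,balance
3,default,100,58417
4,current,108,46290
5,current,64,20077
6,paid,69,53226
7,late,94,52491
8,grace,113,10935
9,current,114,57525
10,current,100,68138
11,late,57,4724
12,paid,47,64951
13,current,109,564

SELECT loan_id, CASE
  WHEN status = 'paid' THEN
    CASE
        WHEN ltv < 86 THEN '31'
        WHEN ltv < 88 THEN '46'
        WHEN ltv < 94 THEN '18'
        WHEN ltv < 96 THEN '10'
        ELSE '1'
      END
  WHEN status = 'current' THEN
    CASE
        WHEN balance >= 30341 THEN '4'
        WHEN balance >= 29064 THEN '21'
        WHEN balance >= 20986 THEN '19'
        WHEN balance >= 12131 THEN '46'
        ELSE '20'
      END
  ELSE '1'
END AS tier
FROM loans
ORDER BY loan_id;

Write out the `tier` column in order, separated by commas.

1, 4, 46, 31, 1, 1, 4, 4, 1, 31, 20

loan_id=3: status='default' → outer ELSE → 1
loan_id=4: status='current' → inner[balance >= 30341] → 4
loan_id=5: status='current' → inner[balance >= 12131] → 46
loan_id=6: status='paid' → inner[ltv < 86] → 31
loan_id=7: status='late' → outer ELSE → 1
loan_id=8: status='grace' → outer ELSE → 1
loan_id=9: status='current' → inner[balance >= 30341] → 4
loan_id=10: status='current' → inner[balance >= 30341] → 4
loan_id=11: status='late' → outer ELSE → 1
loan_id=12: status='paid' → inner[ltv < 86] → 31
loan_id=13: status='current' → inner[ELSE] → 20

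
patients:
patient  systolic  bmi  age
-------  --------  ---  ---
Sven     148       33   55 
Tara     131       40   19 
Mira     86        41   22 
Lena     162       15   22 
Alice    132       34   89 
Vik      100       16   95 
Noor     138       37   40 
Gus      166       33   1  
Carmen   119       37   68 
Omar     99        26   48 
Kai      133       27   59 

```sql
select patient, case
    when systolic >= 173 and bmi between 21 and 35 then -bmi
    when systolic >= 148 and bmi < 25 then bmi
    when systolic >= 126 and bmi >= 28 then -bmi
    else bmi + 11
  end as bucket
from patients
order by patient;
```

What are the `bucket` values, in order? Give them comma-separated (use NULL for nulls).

-34, 48, -33, 38, 15, 52, -37, 37, -33, -40, 27

patient=Alice: systolic >= 126 and bmi >= 28 → -34
patient=Carmen: ELSE → 48
patient=Gus: systolic >= 126 and bmi >= 28 → -33
patient=Kai: ELSE → 38
patient=Lena: systolic >= 148 and bmi < 25 → 15
patient=Mira: ELSE → 52
patient=Noor: systolic >= 126 and bmi >= 28 → -37
patient=Omar: ELSE → 37
patient=Sven: systolic >= 126 and bmi >= 28 → -33
patient=Tara: systolic >= 126 and bmi >= 28 → -40
patient=Vik: ELSE → 27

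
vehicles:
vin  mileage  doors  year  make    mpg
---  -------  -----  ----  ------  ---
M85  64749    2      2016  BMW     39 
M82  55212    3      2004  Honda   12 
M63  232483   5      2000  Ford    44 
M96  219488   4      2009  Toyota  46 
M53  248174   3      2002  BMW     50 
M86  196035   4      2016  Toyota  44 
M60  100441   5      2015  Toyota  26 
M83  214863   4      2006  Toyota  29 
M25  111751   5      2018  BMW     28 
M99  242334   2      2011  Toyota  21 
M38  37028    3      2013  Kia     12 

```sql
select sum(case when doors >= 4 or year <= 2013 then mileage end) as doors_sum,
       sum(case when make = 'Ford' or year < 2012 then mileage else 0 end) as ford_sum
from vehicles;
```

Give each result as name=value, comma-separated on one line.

[doors_sum: doors >= 4 or year <= 2013]
vin=M85: ✗
vin=M82: ✓ → 55212
vin=M63: ✓ → 232483
vin=M96: ✓ → 219488
vin=M53: ✓ → 248174
vin=M86: ✓ → 196035
vin=M60: ✓ → 100441
vin=M83: ✓ → 214863
vin=M25: ✓ → 111751
vin=M99: ✓ → 242334
vin=M38: ✓ → 37028
doors_sum = 55212 + 232483 + 219488 + 248174 + 196035 + 100441 + 214863 + 111751 + 242334 + 37028 = 1657809
—
[ford_sum: make = 'Ford' or year < 2012]
vin=M85: ✗
vin=M82: ✓ → 55212
vin=M63: ✓ → 232483
vin=M96: ✓ → 219488
vin=M53: ✓ → 248174
vin=M86: ✗
vin=M60: ✗
vin=M83: ✓ → 214863
vin=M25: ✗
vin=M99: ✓ → 242334
vin=M38: ✗
ford_sum = 55212 + 232483 + 219488 + 248174 + 214863 + 242334 = 1212554

doors_sum=1657809, ford_sum=1212554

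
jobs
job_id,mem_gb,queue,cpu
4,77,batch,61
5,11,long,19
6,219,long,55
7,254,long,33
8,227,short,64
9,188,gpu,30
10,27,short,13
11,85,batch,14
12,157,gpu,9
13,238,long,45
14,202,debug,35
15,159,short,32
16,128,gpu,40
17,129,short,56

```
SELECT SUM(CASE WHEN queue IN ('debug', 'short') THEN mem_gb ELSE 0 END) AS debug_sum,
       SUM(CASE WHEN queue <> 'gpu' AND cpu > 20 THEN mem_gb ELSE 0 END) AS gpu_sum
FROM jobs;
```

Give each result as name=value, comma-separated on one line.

[debug_sum: queue IN ('debug', 'short')]
job_id=4: ✗
job_id=5: ✗
job_id=6: ✗
job_id=7: ✗
job_id=8: ✓ → 227
job_id=9: ✗
job_id=10: ✓ → 27
job_id=11: ✗
job_id=12: ✗
job_id=13: ✗
job_id=14: ✓ → 202
job_id=15: ✓ → 159
job_id=16: ✗
job_id=17: ✓ → 129
debug_sum = 227 + 27 + 202 + 159 + 129 = 744
—
[gpu_sum: queue <> 'gpu' AND cpu > 20]
job_id=4: ✓ → 77
job_id=5: ✗
job_id=6: ✓ → 219
job_id=7: ✓ → 254
job_id=8: ✓ → 227
job_id=9: ✗
job_id=10: ✗
job_id=11: ✗
job_id=12: ✗
job_id=13: ✓ → 238
job_id=14: ✓ → 202
job_id=15: ✓ → 159
job_id=16: ✗
job_id=17: ✓ → 129
gpu_sum = 77 + 219 + 254 + 227 + 238 + 202 + 159 + 129 = 1505

debug_sum=744, gpu_sum=1505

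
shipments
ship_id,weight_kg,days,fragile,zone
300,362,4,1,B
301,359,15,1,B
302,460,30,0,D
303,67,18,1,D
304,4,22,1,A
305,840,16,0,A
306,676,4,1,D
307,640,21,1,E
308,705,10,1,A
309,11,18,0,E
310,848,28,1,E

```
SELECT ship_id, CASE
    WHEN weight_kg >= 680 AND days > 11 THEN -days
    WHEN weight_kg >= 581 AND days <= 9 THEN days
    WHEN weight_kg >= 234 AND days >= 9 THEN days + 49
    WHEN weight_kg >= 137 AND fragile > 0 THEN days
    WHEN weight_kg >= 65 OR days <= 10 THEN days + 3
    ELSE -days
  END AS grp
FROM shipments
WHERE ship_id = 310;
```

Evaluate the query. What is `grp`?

-28

ship_id = 310: weight_kg=848, days=28, fragile=1, zone=E.
weight_kg >= 680 AND days > 11 → true → -28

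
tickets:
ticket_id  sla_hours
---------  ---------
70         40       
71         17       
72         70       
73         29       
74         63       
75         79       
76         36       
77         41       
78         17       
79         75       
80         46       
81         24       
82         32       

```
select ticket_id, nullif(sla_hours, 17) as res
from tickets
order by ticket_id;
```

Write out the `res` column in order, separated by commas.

40, NULL, 70, 29, 63, 79, 36, 41, NULL, 75, 46, 24, 32

ticket_id=70: sla_hours=40 vs 17: differ → 40
ticket_id=71: sla_hours=17 vs 17: equal → NULL
ticket_id=72: sla_hours=70 vs 17: differ → 70
ticket_id=73: sla_hours=29 vs 17: differ → 29
ticket_id=74: sla_hours=63 vs 17: differ → 63
ticket_id=75: sla_hours=79 vs 17: differ → 79
ticket_id=76: sla_hours=36 vs 17: differ → 36
ticket_id=77: sla_hours=41 vs 17: differ → 41
ticket_id=78: sla_hours=17 vs 17: equal → NULL
ticket_id=79: sla_hours=75 vs 17: differ → 75
ticket_id=80: sla_hours=46 vs 17: differ → 46
ticket_id=81: sla_hours=24 vs 17: differ → 24
ticket_id=82: sla_hours=32 vs 17: differ → 32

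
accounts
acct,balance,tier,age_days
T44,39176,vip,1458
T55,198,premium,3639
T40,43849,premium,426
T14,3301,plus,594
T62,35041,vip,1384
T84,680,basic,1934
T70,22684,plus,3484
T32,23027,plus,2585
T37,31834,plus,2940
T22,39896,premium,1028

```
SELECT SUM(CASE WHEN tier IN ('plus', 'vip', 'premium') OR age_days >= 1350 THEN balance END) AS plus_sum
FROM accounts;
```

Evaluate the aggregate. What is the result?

acct=T44: ✓ → 39176
acct=T55: ✓ → 198
acct=T40: ✓ → 43849
acct=T14: ✓ → 3301
acct=T62: ✓ → 35041
acct=T84: ✓ → 680
acct=T70: ✓ → 22684
acct=T32: ✓ → 23027
acct=T37: ✓ → 31834
acct=T22: ✓ → 39896
plus_sum = 39176 + 198 + 43849 + 3301 + 35041 + 680 + 22684 + 23027 + 31834 + 39896 = 239686

239686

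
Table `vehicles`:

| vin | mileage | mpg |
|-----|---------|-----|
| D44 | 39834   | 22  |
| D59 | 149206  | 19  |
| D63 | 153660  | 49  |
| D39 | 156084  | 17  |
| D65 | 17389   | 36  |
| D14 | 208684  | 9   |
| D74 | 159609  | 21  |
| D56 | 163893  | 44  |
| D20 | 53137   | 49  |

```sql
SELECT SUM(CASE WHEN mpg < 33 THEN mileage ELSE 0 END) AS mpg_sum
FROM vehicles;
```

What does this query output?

713417

vin=D44: ✓ → 39834
vin=D59: ✓ → 149206
vin=D63: ✗
vin=D39: ✓ → 156084
vin=D65: ✗
vin=D14: ✓ → 208684
vin=D74: ✓ → 159609
vin=D56: ✗
vin=D20: ✗
mpg_sum = 39834 + 149206 + 156084 + 208684 + 159609 = 713417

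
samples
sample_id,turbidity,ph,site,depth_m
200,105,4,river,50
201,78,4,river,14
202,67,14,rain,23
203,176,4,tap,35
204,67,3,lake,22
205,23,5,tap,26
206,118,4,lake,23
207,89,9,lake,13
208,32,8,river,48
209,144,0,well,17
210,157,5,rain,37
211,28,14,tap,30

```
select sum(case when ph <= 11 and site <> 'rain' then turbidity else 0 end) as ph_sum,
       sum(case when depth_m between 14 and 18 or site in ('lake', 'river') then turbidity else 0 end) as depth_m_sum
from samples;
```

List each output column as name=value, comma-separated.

[ph_sum: ph <= 11 and site <> 'rain']
sample_id=200: ✓ → 105
sample_id=201: ✓ → 78
sample_id=202: ✗
sample_id=203: ✓ → 176
sample_id=204: ✓ → 67
sample_id=205: ✓ → 23
sample_id=206: ✓ → 118
sample_id=207: ✓ → 89
sample_id=208: ✓ → 32
sample_id=209: ✓ → 144
sample_id=210: ✗
sample_id=211: ✗
ph_sum = 105 + 78 + 176 + 67 + 23 + 118 + 89 + 32 + 144 = 832
—
[depth_m_sum: depth_m between 14 and 18 or site in ('lake', 'river')]
sample_id=200: ✓ → 105
sample_id=201: ✓ → 78
sample_id=202: ✗
sample_id=203: ✗
sample_id=204: ✓ → 67
sample_id=205: ✗
sample_id=206: ✓ → 118
sample_id=207: ✓ → 89
sample_id=208: ✓ → 32
sample_id=209: ✓ → 144
sample_id=210: ✗
sample_id=211: ✗
depth_m_sum = 105 + 78 + 67 + 118 + 89 + 32 + 144 = 633

ph_sum=832, depth_m_sum=633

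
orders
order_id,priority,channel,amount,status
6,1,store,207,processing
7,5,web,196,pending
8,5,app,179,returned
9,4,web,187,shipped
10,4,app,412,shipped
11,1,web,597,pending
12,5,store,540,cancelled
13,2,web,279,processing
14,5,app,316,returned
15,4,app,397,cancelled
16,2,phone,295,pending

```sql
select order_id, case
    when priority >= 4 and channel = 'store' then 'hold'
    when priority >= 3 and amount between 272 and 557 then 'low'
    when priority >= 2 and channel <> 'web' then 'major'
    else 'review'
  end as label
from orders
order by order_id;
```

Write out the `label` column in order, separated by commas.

review, review, major, review, low, review, hold, review, low, low, major

order_id=6: ELSE → review
order_id=7: ELSE → review
order_id=8: priority >= 2 and channel <> 'web' → major
order_id=9: ELSE → review
order_id=10: priority >= 3 and amount between 272 and 557 → low
order_id=11: ELSE → review
order_id=12: priority >= 4 and channel = 'store' → hold
order_id=13: ELSE → review
order_id=14: priority >= 3 and amount between 272 and 557 → low
order_id=15: priority >= 3 and amount between 272 and 557 → low
order_id=16: priority >= 2 and channel <> 'web' → major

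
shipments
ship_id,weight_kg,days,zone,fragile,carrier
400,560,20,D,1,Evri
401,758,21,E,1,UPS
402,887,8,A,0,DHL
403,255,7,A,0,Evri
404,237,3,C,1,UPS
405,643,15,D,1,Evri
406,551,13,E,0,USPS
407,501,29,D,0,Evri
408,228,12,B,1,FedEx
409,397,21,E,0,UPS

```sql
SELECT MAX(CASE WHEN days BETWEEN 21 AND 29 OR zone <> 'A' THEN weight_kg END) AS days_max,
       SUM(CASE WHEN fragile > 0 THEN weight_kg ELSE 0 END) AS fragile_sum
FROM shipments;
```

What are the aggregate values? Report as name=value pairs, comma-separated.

[days_max: days BETWEEN 21 AND 29 OR zone <> 'A']
ship_id=400: ✓ → 560
ship_id=401: ✓ → 758
ship_id=402: ✗
ship_id=403: ✗
ship_id=404: ✓ → 237
ship_id=405: ✓ → 643
ship_id=406: ✓ → 551
ship_id=407: ✓ → 501
ship_id=408: ✓ → 228
ship_id=409: ✓ → 397
days_max = MAX(560, 758, 237, 643, 551, 501, 228, 397) = 758
—
[fragile_sum: fragile > 0]
ship_id=400: ✓ → 560
ship_id=401: ✓ → 758
ship_id=402: ✗
ship_id=403: ✗
ship_id=404: ✓ → 237
ship_id=405: ✓ → 643
ship_id=406: ✗
ship_id=407: ✗
ship_id=408: ✓ → 228
ship_id=409: ✗
fragile_sum = 560 + 758 + 237 + 643 + 228 = 2426

days_max=758, fragile_sum=2426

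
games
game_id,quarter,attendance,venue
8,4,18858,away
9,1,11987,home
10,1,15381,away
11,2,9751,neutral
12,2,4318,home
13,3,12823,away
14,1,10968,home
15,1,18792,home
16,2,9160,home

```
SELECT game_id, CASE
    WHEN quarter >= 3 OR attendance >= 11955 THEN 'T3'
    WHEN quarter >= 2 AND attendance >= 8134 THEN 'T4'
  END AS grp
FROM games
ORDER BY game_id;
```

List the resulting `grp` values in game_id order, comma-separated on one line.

T3, T3, T3, T4, NULL, T3, NULL, T3, T4

game_id=8: quarter >= 3 OR attendance >= 11955 → T3
game_id=9: quarter >= 3 OR attendance >= 11955 → T3
game_id=10: quarter >= 3 OR attendance >= 11955 → T3
game_id=11: quarter >= 2 AND attendance >= 8134 → T4
game_id=12: (no match → NULL) → NULL
game_id=13: quarter >= 3 OR attendance >= 11955 → T3
game_id=14: (no match → NULL) → NULL
game_id=15: quarter >= 3 OR attendance >= 11955 → T3
game_id=16: quarter >= 2 AND attendance >= 8134 → T4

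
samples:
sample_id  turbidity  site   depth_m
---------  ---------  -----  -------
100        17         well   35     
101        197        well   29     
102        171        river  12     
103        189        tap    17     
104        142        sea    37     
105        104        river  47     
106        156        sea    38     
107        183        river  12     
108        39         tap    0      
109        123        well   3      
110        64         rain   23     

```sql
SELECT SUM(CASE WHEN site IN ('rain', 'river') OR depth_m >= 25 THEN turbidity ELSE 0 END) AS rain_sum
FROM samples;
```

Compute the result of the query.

1034

sample_id=100: ✓ → 17
sample_id=101: ✓ → 197
sample_id=102: ✓ → 171
sample_id=103: ✗
sample_id=104: ✓ → 142
sample_id=105: ✓ → 104
sample_id=106: ✓ → 156
sample_id=107: ✓ → 183
sample_id=108: ✗
sample_id=109: ✗
sample_id=110: ✓ → 64
rain_sum = 17 + 197 + 171 + 142 + 104 + 156 + 183 + 64 = 1034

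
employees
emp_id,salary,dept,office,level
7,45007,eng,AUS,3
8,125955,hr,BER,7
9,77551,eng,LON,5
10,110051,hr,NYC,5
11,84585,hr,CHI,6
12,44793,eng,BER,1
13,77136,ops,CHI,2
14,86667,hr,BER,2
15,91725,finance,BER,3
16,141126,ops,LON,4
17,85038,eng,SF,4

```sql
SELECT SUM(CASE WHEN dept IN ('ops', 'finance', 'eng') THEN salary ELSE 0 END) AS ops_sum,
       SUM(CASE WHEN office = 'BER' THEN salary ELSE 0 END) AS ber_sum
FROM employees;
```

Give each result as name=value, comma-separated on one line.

ops_sum=562376, ber_sum=349140

[ops_sum: dept IN ('ops', 'finance', 'eng')]
emp_id=7: ✓ → 45007
emp_id=8: ✗
emp_id=9: ✓ → 77551
emp_id=10: ✗
emp_id=11: ✗
emp_id=12: ✓ → 44793
emp_id=13: ✓ → 77136
emp_id=14: ✗
emp_id=15: ✓ → 91725
emp_id=16: ✓ → 141126
emp_id=17: ✓ → 85038
ops_sum = 45007 + 77551 + 44793 + 77136 + 91725 + 141126 + 85038 = 562376
—
[ber_sum: office = 'BER']
emp_id=7: ✗
emp_id=8: ✓ → 125955
emp_id=9: ✗
emp_id=10: ✗
emp_id=11: ✗
emp_id=12: ✓ → 44793
emp_id=13: ✗
emp_id=14: ✓ → 86667
emp_id=15: ✓ → 91725
emp_id=16: ✗
emp_id=17: ✗
ber_sum = 125955 + 44793 + 86667 + 91725 = 349140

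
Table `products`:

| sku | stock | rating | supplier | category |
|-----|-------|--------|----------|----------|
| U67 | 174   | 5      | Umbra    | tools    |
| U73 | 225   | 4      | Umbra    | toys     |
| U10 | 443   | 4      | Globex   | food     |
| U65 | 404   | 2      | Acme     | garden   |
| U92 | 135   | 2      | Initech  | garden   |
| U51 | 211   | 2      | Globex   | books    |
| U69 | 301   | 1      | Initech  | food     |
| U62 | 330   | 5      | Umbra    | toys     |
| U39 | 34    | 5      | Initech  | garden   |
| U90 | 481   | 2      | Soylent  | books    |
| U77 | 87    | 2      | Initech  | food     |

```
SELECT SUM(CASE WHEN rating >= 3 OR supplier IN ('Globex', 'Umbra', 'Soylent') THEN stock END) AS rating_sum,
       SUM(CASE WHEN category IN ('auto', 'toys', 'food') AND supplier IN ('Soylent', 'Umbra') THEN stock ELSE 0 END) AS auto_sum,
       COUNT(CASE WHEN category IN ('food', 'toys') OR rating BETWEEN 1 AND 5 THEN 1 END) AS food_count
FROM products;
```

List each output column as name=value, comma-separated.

rating_sum=1898, auto_sum=555, food_count=11

[rating_sum: rating >= 3 OR supplier IN ('Globex', 'Umbra', 'Soylent')]
sku=U67: ✓ → 174
sku=U73: ✓ → 225
sku=U10: ✓ → 443
sku=U65: ✗
sku=U92: ✗
sku=U51: ✓ → 211
sku=U69: ✗
sku=U62: ✓ → 330
sku=U39: ✓ → 34
sku=U90: ✓ → 481
sku=U77: ✗
rating_sum = 174 + 225 + 443 + 211 + 330 + 34 + 481 = 1898
—
[auto_sum: category IN ('auto', 'toys', 'food') AND supplier IN ('Soylent', 'Umbra')]
sku=U67: ✗
sku=U73: ✓ → 225
sku=U10: ✗
sku=U65: ✗
sku=U92: ✗
sku=U51: ✗
sku=U69: ✗
sku=U62: ✓ → 330
sku=U39: ✗
sku=U90: ✗
sku=U77: ✗
auto_sum = 225 + 330 = 555
—
[food_count: category IN ('food', 'toys') OR rating BETWEEN 1 AND 5]
sku=U67: ✓ → 1
sku=U73: ✓ → 1
sku=U10: ✓ → 1
sku=U65: ✓ → 1
sku=U92: ✓ → 1
sku=U51: ✓ → 1
sku=U69: ✓ → 1
sku=U62: ✓ → 1
sku=U39: ✓ → 1
sku=U90: ✓ → 1
sku=U77: ✓ → 1
food_count = COUNT(1, 1, 1, 1, 1, 1, 1, 1, 1, 1, 1) = 11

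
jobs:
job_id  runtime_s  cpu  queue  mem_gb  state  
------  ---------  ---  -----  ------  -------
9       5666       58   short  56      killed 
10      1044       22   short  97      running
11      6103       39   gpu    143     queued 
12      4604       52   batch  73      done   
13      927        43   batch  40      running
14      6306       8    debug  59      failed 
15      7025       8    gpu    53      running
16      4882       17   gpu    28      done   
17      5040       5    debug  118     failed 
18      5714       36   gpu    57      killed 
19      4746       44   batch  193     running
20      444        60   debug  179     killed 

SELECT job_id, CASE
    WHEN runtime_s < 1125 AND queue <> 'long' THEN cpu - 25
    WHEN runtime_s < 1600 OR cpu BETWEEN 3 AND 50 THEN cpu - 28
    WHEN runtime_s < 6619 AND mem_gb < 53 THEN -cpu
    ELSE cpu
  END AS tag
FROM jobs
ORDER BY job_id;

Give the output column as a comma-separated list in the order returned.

job_id=9: ELSE → 58
job_id=10: runtime_s < 1125 AND queue <> 'long' → -3
job_id=11: runtime_s < 1600 OR cpu BETWEEN 3 AND 50 → 11
job_id=12: ELSE → 52
job_id=13: runtime_s < 1125 AND queue <> 'long' → 18
job_id=14: runtime_s < 1600 OR cpu BETWEEN 3 AND 50 → -20
job_id=15: runtime_s < 1600 OR cpu BETWEEN 3 AND 50 → -20
job_id=16: runtime_s < 1600 OR cpu BETWEEN 3 AND 50 → -11
job_id=17: runtime_s < 1600 OR cpu BETWEEN 3 AND 50 → -23
job_id=18: runtime_s < 1600 OR cpu BETWEEN 3 AND 50 → 8
job_id=19: runtime_s < 1600 OR cpu BETWEEN 3 AND 50 → 16
job_id=20: runtime_s < 1125 AND queue <> 'long' → 35

58, -3, 11, 52, 18, -20, -20, -11, -23, 8, 16, 35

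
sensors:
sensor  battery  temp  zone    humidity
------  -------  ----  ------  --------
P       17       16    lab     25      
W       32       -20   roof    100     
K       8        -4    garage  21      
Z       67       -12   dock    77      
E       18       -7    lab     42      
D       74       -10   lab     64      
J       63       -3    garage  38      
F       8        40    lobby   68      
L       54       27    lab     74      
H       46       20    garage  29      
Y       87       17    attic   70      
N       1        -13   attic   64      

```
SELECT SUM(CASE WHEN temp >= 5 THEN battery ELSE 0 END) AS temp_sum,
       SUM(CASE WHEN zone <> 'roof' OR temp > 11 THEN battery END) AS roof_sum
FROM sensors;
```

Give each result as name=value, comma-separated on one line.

[temp_sum: temp >= 5]
sensor=P: ✓ → 17
sensor=W: ✗
sensor=K: ✗
sensor=Z: ✗
sensor=E: ✗
sensor=D: ✗
sensor=J: ✗
sensor=F: ✓ → 8
sensor=L: ✓ → 54
sensor=H: ✓ → 46
sensor=Y: ✓ → 87
sensor=N: ✗
temp_sum = 17 + 8 + 54 + 46 + 87 = 212
—
[roof_sum: zone <> 'roof' OR temp > 11]
sensor=P: ✓ → 17
sensor=W: ✗
sensor=K: ✓ → 8
sensor=Z: ✓ → 67
sensor=E: ✓ → 18
sensor=D: ✓ → 74
sensor=J: ✓ → 63
sensor=F: ✓ → 8
sensor=L: ✓ → 54
sensor=H: ✓ → 46
sensor=Y: ✓ → 87
sensor=N: ✓ → 1
roof_sum = 17 + 8 + 67 + 18 + 74 + 63 + 8 + 54 + 46 + 87 + 1 = 443

temp_sum=212, roof_sum=443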